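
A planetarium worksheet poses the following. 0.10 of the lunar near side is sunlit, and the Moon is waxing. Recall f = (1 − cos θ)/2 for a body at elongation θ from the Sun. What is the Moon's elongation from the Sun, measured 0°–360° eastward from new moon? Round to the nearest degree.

37°

cos θ = 1 − 2f = 0.800, giving a principal value of 36.9°.
Waxing ⇒ before full, so θ = 36.9°.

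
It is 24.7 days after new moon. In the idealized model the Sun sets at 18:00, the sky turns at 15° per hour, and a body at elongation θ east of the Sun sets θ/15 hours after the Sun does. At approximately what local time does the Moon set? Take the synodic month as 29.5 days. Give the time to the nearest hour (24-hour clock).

14:00

Elongation θ = 360° × 24.7/29.5 ≈ 301.4°.
At 15° of sky rotation per hour, 301.4° corresponds to a 20.09 h lag.
18:00 + 20.09 h ≈ 14:06 → 14:00 to the nearest hour.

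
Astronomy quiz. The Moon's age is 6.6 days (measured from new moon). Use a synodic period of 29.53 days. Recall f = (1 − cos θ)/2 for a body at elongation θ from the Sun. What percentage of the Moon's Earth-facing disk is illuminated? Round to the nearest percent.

42%

Phase angle: θ = 360°·(6.6 d)/(29.53 d) = 80.5°.
Illuminated fraction = (1 − cos 80.5°)/2 = (1 − 0.166)/2 ≈ 0.417, so 42%.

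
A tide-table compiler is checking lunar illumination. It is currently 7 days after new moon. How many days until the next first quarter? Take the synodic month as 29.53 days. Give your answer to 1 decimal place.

0.4 days

First quarter occurs at elongation 90°, i.e. at age 29.53 × 90/360 = 7.383 d.
That is 7.383 − 7 = 0.383 days ahead.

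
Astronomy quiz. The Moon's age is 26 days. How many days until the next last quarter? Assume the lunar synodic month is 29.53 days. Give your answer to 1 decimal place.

25.7 days

Last quarter occurs at elongation 270°, i.e. at age 29.53 × 270/360 = 22.148 d.
Already past this cycle's last quarter; the next is at 22.148 + 29.53 = 51.678 d, so 51.678 − 26 = 25.678 days.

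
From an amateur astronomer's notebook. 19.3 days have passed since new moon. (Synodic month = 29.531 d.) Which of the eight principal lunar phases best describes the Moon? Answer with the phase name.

waning gibbous

At 19.3/29.531 of the cycle, θ ≈ 235° — the waning gibbous range.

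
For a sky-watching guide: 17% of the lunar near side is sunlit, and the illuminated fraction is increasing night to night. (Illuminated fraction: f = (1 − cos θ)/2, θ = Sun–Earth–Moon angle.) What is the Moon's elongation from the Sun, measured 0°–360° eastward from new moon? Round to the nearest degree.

cos θ = 1 − 2f = 0.660, giving a principal value of 48.7°.
The Moon is waxing (0°–180°), so θ = 48.7° directly.

49°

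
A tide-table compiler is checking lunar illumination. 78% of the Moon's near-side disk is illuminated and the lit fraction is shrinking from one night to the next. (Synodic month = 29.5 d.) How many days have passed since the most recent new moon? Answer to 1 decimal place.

19.3 days

cos θ = 1 − 2f = -0.560, giving a principal value of 124.1°.
Since the Moon is past full (waning), take the reflex angle: θ = 360° − 124.1° = 235.9°.
Age = 29.5 × 235.9°/360° ≈ 19.33 days.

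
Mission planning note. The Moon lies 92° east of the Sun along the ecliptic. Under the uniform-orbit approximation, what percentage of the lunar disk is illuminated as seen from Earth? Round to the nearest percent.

f = (1 − cos 92°)/2 = (1 − (-0.035))/2 ≈ 0.517, i.e. 52%.

52%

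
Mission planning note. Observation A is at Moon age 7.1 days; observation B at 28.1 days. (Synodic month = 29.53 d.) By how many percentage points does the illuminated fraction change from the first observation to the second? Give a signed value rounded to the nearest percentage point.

-45 pp

First observation: θ = 360°·7.1/29.53 = 86.6°, so f = 0.470.
Second observation: θ = 342.6°, f = 0.023.
Δf = 0.023 − 0.470 = -0.447, i.e. -45 pp.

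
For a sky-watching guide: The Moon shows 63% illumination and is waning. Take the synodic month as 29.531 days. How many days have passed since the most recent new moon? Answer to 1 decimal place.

20.9 days

cos θ = 1 − 2f = -0.260, giving a principal value of 105.1°.
A waning Moon lies in 180°–360°, so θ = 360° − 105.1° = 254.9°.
At 360°/29.531 d per day, 254.9° corresponds to 20.91 days.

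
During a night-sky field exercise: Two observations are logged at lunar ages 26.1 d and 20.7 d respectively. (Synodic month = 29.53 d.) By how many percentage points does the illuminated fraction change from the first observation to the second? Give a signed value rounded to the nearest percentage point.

+52 percentage points

θ₁ = 360° × 26.1/29.53 = 318.2°, f₁ = (1 − cos θ₁)/2 = 0.127.
θ₂ = 360° × 20.7/29.53 = 252.4°, f₂ = (1 − cos θ₂)/2 = 0.652.
Change = f₂ − f₁ = +0.524 → +52 percentage points.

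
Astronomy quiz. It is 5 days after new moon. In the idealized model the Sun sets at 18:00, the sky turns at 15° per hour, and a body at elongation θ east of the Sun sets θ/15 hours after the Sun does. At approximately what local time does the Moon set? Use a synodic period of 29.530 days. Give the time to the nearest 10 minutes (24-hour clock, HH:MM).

22:00

The Moon has covered 5/29.530 of its cycle, so θ ≈ 360° × 5/29.530 = 61.0°.
At 15° of sky rotation per hour, 61.0° corresponds to a 4.06 h lag.
18:00 + 4.064 h ≈ 22:04 → 22:00 to the nearest ten minutes.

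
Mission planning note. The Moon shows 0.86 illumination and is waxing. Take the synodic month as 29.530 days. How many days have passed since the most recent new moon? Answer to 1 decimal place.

11.2 days

cos θ = 1 − 2f = -0.720, giving a principal value of 136.1°.
Waxing ⇒ before full, so θ = 136.1°.
Age = 29.530 × 136.1°/360° ≈ 11.16 days.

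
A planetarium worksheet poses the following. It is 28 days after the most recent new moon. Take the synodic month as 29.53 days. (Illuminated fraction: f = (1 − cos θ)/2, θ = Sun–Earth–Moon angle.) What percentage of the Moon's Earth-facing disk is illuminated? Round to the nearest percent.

3%

Elongation θ = 360° × 28/29.53 ≈ 341.3°.
Illuminated fraction = (1 − cos 341.3°)/2 = (1 − 0.947)/2 ≈ 0.026, so 3%.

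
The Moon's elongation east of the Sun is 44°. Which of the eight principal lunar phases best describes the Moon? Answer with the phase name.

The waxing crescent sector spans roughly 22°–68°; 44° falls inside it.

waxing crescent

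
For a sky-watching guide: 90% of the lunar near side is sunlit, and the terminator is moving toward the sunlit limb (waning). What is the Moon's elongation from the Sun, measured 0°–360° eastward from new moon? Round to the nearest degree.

cos θ = 1 − 2f = -0.800, giving a principal value of 143.1°.
Waning ⇒ past full, so θ = 360° − 143.1° = 216.9°.

217°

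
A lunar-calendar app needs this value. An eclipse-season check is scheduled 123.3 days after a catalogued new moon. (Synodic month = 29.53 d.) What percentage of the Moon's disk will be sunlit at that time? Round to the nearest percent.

Reduce mod P: 123.3 − 4×29.53 = 5.18 d into the current lunation.
Elongation θ = 360° × 5.18/29.53 ≈ 63.1°.
cos 63.1° = 0.452, so f = (1 − 0.452)/2 = 0.274, so 27%.

27%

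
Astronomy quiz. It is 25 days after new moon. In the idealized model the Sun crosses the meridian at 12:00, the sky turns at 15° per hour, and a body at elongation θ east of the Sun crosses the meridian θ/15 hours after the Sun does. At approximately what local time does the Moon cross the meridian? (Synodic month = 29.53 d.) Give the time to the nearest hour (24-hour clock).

The Moon has covered 25/29.53 of its cycle, so θ ≈ 360° × 25/29.53 = 304.8°.
At 15° of sky rotation per hour, 304.8° corresponds to a 20.32 h lag.
12:00 + 20.32 h ≈ 08:19 → 08:00 to the nearest hour.

08:00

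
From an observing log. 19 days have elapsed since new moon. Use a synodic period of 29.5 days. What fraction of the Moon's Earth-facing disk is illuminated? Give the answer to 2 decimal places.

Phase angle: θ = 360°·(19 d)/(29.5 d) = 231.9°.
cos 231.9° = (-0.618), so f = (1 − (-0.618))/2 = 0.809.

0.81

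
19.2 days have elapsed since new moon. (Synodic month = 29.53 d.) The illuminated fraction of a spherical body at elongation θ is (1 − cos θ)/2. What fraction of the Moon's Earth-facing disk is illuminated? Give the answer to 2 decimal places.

0.79

Elongation θ = 360° × 19.2/29.53 ≈ 234.1°.
cos 234.1° = (-0.587), so f = (1 − (-0.587))/2 = 0.793.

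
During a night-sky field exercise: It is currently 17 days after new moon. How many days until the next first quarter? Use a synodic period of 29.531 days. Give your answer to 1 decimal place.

First quarter occurs at elongation 90°, i.e. at age 29.531 × 90/360 = 7.383 d.
This lunation's first quarter (7.383 d) has passed, so add one period: 36.914 − 17 = 19.914 days.

19.9 days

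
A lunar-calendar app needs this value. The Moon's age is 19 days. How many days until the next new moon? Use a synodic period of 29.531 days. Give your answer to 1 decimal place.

The next new moon completes the synodic month: 29.531 − 19 = 10.531 days.

10.5 days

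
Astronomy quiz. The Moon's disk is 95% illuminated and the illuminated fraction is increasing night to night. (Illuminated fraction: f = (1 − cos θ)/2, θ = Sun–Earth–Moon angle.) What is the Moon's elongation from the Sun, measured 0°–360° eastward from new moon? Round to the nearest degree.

154°

cos θ = 1 − 2f = -0.900, giving a principal value of 154.2°.
Waxing ⇒ before full, so θ = 154.2°.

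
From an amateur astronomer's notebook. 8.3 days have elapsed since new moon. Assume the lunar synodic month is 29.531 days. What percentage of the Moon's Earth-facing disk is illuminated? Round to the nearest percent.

The Moon has covered 8.3/29.531 of its cycle, so θ ≈ 360° × 8.3/29.531 = 101.2°.
With cos θ = (-0.194), the lit fraction is (1 − (-0.194))/2 ≈ 0.597, so 60%.

60%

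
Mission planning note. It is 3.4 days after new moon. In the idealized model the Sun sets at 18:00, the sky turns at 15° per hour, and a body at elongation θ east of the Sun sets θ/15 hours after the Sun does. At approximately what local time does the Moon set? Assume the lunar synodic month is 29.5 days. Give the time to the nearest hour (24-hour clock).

21:00

Phase angle: θ = 360°·(3.4 d)/(29.5 d) = 41.5°.
Delay after the Sun = 41.5° / (15°/h) ≈ 2.77 h.
18:00 + 2.77 h ≈ 20:46 → 21:00 to the nearest hour.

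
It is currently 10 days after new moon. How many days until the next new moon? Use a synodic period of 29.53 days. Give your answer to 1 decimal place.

19.5 days

The next new moon completes the synodic month: 29.53 − 10 = 19.530 days.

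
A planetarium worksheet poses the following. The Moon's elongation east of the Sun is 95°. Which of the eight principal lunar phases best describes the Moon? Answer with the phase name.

95° lies in the first quarter sector of the 8-phase cycle.

first quarter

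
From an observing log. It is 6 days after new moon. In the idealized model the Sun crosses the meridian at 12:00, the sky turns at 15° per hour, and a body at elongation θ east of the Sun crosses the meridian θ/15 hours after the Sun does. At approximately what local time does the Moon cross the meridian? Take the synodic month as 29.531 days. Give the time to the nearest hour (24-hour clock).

17:00

The Moon has covered 6/29.531 of its cycle, so θ ≈ 360° × 6/29.531 = 73.1°.
Delay after the Sun = 73.1° / (15°/h) ≈ 4.88 h.
12:00 + 4.88 h ≈ 16:53 → 17:00 to the nearest hour.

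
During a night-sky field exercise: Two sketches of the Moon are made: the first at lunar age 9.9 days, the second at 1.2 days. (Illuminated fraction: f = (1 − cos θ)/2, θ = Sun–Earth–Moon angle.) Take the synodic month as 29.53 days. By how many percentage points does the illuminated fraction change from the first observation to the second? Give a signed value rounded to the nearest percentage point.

θ₁ = 360° × 9.9/29.53 = 120.7°, f₁ = (1 − cos θ₁)/2 = 0.755.
θ₂ = 360° × 1.2/29.53 = 14.6°, f₂ = (1 − cos θ₂)/2 = 0.016.
Change = f₂ − f₁ = -0.739 → -74 percentage points.

-74 percentage points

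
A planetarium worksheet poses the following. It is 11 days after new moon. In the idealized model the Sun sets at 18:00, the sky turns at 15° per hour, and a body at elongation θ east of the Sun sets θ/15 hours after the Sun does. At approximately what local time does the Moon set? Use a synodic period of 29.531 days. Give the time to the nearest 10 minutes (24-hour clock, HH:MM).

The Moon has covered 11/29.531 of its cycle, so θ ≈ 360° × 11/29.531 = 134.1°.
Delay after the Sun = 134.1° / (15°/h) ≈ 8.94 h.
18:00 + 8.940 h ≈ 02:56 → 03:00 to the nearest ten minutes.

03:00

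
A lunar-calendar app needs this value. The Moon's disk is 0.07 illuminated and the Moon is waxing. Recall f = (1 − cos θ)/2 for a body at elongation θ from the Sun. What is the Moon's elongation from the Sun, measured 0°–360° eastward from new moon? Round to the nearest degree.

cos θ = 1 − 2f = 0.860, giving a principal value of 30.7°.
The Moon is waxing (0°–180°), so θ = 30.7° directly.

31°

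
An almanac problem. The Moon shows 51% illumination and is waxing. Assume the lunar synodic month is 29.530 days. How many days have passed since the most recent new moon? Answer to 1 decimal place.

Invert f = (1 − cos θ)/2 to get cos θ = 1 − 2(0.51) = -0.020, hence θ₀ = arccos -0.020 = 91.1°.
The Moon is waxing (0°–180°), so θ = 91.1° directly.
That fraction of the synodic month is 91.1/360 × 29.530 d ≈ 7.48 d.

7.5 days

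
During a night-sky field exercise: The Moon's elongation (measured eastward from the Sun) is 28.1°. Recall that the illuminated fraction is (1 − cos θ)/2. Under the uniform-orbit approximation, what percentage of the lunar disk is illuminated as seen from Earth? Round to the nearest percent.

6%

cos 28.1° = 0.882, so f = (1 − 0.882)/2 = 0.059, i.e. 6%.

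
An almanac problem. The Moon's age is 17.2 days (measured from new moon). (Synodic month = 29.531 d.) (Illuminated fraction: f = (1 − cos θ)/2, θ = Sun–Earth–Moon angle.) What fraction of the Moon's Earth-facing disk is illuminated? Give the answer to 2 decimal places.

0.93

The Moon has covered 17.2/29.531 of its cycle, so θ ≈ 360° × 17.2/29.531 = 209.7°.
With cos θ = (-0.869), the lit fraction is (1 − (-0.869))/2 ≈ 0.934.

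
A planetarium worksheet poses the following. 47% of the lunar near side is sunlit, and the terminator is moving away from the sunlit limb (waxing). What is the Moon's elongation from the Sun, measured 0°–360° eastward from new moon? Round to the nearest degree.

From f = (1 − cos θ)/2: cos θ = 1 − 2×0.47 = 0.060; arccos → 86.6°.
The Moon is waxing (0°–180°), so θ = 86.6° directly.

87°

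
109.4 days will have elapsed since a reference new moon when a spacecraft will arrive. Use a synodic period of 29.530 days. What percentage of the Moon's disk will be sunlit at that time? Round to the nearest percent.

109.4/29.530 = 3.705 lunations, so 3 complete cycles and 20.81 d into the next.
Phase angle: θ = 360°·(20.81 d)/(29.530 d) = 253.7°.
Illuminated fraction = (1 − cos 253.7°)/2 = (1 − (-0.281))/2 ≈ 0.640, so 64%.

64%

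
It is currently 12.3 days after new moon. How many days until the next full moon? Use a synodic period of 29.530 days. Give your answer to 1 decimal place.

Full moon occurs at elongation 180°, i.e. at age 29.530 × 180/360 = 14.765 d.
That is 14.765 − 12.3 = 2.465 days ahead.

2.5 days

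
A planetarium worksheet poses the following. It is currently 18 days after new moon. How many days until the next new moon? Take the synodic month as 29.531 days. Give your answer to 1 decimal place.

11.5 days

One full lunation from the last new moon is 29.531 d; remaining = 29.531 − 18 = 11.531 d.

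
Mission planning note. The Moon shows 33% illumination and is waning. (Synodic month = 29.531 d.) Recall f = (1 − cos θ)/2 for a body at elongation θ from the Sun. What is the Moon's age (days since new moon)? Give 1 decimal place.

23.8 days

cos θ = 1 − 2f = 0.340, giving a principal value of 70.1°.
A waning Moon lies in 180°–360°, so θ = 360° − 70.1° = 289.9°.
Age = 29.531 × 289.9°/360° ≈ 23.78 days.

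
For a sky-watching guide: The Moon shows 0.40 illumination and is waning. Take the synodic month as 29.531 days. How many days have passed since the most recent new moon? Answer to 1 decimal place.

23.1 days

cos θ = 1 − 2f = 0.200, giving a principal value of 78.5°.
Waning ⇒ past full, so θ = 360° − 78.5° = 281.5°.
Age = 29.531 × 281.5°/360° ≈ 23.09 days.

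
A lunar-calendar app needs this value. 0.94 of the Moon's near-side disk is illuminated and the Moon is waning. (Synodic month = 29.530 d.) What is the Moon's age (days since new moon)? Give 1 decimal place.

Invert f = (1 − cos θ)/2 to get cos θ = 1 − 2(0.94) = -0.880, hence θ₀ = arccos -0.880 = 151.6°.
Waning ⇒ past full, so θ = 360° − 151.6° = 208.4°.
At 360°/29.530 d per day, 208.4° corresponds to 17.09 days.

17.1 days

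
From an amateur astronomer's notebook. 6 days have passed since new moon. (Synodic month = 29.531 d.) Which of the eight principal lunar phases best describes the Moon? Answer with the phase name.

At 6/29.531 of the cycle, θ ≈ 73° — the first quarter range.

first quarter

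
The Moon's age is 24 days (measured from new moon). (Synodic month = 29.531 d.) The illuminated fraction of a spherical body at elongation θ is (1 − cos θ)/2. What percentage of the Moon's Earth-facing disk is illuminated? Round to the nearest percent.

31%

Phase angle: θ = 360°·(24 d)/(29.531 d) = 292.6°.
Illuminated fraction = (1 − cos 292.6°)/2 = (1 − 0.384)/2 ≈ 0.308, so 31%.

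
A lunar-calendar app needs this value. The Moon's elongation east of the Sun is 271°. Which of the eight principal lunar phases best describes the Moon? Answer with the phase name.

last quarter

The last quarter sector spans roughly 248°–292°; 271° falls inside it.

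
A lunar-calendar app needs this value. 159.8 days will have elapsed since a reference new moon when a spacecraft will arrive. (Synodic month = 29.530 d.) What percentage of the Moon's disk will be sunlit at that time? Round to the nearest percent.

Reduce mod P: 159.8 − 5×29.530 = 12.15 d into the current lunation.
Phase angle: θ = 360°·(12.15 d)/(29.530 d) = 148.1°.
cos 148.1° = (-0.849), so f = (1 − (-0.849))/2 = 0.925, so 92%.

92%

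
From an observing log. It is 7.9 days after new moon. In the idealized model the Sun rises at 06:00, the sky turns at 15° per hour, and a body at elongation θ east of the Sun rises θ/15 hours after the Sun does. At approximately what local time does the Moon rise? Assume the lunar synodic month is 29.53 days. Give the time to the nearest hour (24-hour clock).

12:00

Elongation θ = 360° × 7.9/29.53 ≈ 96.3°.
At 15° of sky rotation per hour, 96.3° corresponds to a 6.42 h lag.
06:00 + 6.42 h ≈ 12:25 → 12:00 to the nearest hour.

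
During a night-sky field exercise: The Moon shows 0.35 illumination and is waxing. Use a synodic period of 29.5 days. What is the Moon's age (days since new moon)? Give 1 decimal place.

Invert f = (1 − cos θ)/2 to get cos θ = 1 − 2(0.35) = 0.300, hence θ₀ = arccos 0.300 = 72.5°.
Waxing ⇒ before full, so θ = 72.5°.
At 360°/29.5 d per day, 72.5° corresponds to 5.94 days.

5.9 days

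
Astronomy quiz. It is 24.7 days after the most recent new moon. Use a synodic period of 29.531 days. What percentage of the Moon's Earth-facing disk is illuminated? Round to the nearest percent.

24%

Elongation θ = 360° × 24.7/29.531 ≈ 301.1°.
cos 301.1° = 0.517, so f = (1 − 0.517)/2 = 0.242, so 24%.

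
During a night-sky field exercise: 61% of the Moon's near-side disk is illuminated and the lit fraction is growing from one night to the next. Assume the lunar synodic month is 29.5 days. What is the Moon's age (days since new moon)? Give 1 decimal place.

8.4 days

Invert f = (1 − cos θ)/2 to get cos θ = 1 − 2(0.61) = -0.220, hence θ₀ = arccos -0.220 = 102.7°.
Waxing ⇒ before full, so θ = 102.7°.
That fraction of the synodic month is 102.7/360 × 29.5 d ≈ 8.42 d.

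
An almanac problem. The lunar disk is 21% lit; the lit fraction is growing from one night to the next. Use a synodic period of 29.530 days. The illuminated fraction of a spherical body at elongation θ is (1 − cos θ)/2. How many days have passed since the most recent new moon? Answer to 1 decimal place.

4.5 days

From f = (1 − cos θ)/2: cos θ = 1 − 2×0.21 = 0.580; arccos → 54.5°.
The Moon is waxing (0°–180°), so θ = 54.5° directly.
At 360°/29.530 d per day, 54.5° corresponds to 4.47 days.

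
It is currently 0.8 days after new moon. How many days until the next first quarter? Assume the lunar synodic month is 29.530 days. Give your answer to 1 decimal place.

First quarter is 0.25 of the way through the cycle: age 0.25 × 29.530 = 7.383 d.
That is 7.383 − 0.8 = 6.583 days ahead.

6.6 days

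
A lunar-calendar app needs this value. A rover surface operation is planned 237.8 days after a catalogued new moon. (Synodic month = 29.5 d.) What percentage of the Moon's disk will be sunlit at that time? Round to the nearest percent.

Reduce mod P: 237.8 − 8×29.5 = 1.80 d into the current lunation.
Elongation θ = 360° × 1.80/29.5 ≈ 22.0°.
cos 22.0° = 0.927, so f = (1 − 0.927)/2 = 0.036, so 4%.

4%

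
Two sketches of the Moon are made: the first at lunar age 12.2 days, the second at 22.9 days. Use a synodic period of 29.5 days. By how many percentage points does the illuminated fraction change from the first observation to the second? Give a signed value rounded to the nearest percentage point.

θ₁ = 360° × 12.2/29.5 = 148.9°, f₁ = (1 − cos θ₁)/2 = 0.928.
θ₂ = 360° × 22.9/29.5 = 279.5°, f₂ = (1 − cos θ₂)/2 = 0.418.
Change = f₂ − f₁ = -0.510 → -51 percentage points.

-51 pp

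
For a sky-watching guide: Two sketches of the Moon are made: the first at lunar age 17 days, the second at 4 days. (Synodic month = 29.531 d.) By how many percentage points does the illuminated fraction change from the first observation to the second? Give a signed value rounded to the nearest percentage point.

-77 pp

θ₁ = 360° × 17/29.531 = 207.2°, f₁ = (1 − cos θ₁)/2 = 0.945.
θ₂ = 360° × 4/29.531 = 48.8°, f₂ = (1 − cos θ₂)/2 = 0.170.
Change = f₂ − f₁ = -0.774 → -77 percentage points.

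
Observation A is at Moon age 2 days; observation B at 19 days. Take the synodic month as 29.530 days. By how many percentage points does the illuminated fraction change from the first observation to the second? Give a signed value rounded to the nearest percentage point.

First observation: θ = 360°·2/29.530 = 24.4°, so f = 0.045.
Second observation: θ = 231.6°, f = 0.810.
Δf = 0.810 − 0.045 = +0.766, i.e. +77 pp.

+77 percentage points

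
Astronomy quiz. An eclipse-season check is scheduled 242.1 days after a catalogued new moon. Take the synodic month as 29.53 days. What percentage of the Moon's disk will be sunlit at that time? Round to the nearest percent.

Reduce mod P: 242.1 − 8×29.53 = 5.86 d into the current lunation.
Elongation θ = 360° × 5.86/29.53 ≈ 71.4°.
With cos θ = 0.318, the lit fraction is (1 − 0.318)/2 ≈ 0.341, so 34%.

34%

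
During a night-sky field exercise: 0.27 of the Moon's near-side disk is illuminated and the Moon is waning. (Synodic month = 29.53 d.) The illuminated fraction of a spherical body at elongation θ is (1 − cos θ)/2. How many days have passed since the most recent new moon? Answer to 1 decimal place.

cos θ = 1 − 2f = 0.460, giving a principal value of 62.6°.
Waning ⇒ past full, so θ = 360° − 62.6° = 297.4°.
That fraction of the synodic month is 297.4/360 × 29.53 d ≈ 24.39 d.

24.4 days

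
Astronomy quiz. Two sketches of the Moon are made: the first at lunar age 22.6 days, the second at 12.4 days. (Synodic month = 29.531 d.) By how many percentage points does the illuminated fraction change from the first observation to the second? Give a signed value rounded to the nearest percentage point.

+49 pp

First observation: θ = 360°·22.6/29.531 = 275.5°, so f = 0.452.
Second observation: θ = 151.2°, f = 0.938.
Δf = 0.938 − 0.452 = +0.486, i.e. +49 pp.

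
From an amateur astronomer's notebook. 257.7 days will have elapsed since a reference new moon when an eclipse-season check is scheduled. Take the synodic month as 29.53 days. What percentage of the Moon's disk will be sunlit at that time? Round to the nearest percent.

257.7/29.53 = 8.727 lunations, so 8 complete cycles and 21.46 d into the next.
Phase angle: θ = 360°·(21.46 d)/(29.53 d) = 261.6°.
With cos θ = (-0.146), the lit fraction is (1 − (-0.146))/2 ≈ 0.573, so 57%.

57%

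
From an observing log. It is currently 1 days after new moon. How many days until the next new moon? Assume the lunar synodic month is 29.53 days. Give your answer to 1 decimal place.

The next new moon completes the synodic month: 29.53 − 1 = 28.530 days.

28.5 days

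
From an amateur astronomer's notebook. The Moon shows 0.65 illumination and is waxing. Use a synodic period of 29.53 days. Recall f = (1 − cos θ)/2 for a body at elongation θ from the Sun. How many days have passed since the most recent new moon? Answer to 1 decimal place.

8.8 days

cos θ = 1 − 2f = -0.300, giving a principal value of 107.5°.
Waxing ⇒ before full, so θ = 107.5°.
At 360°/29.53 d per day, 107.5° corresponds to 8.81 days.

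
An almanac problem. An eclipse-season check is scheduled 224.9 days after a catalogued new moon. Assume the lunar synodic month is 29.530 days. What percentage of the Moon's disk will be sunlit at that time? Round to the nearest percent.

87%

224.9/29.530 = 7.616 lunations, so 7 complete cycles and 18.19 d into the next.
Elongation θ = 360° × 18.19/29.530 ≈ 221.8°.
Illuminated fraction = (1 − cos 221.8°)/2 = (1 − (-0.746))/2 ≈ 0.873, so 87%.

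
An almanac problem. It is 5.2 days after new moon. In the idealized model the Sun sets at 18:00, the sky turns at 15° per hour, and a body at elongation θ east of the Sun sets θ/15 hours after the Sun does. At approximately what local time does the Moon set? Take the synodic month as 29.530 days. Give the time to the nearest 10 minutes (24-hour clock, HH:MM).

Elongation θ = 360° × 5.2/29.530 ≈ 63.4°.
Delay after the Sun = 63.4° / (15°/h) ≈ 4.23 h.
18:00 + 4.226 h ≈ 22:14 → 22:10 to the nearest ten minutes.

22:10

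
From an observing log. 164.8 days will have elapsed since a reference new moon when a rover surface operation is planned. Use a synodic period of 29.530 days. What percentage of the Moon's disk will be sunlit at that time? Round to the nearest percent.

94%

Reduce mod P: 164.8 − 5×29.530 = 17.15 d into the current lunation.
Elongation θ = 360° × 17.15/29.530 ≈ 209.1°.
cos 209.1° = (-0.874), so f = (1 − (-0.874))/2 = 0.937, so 94%.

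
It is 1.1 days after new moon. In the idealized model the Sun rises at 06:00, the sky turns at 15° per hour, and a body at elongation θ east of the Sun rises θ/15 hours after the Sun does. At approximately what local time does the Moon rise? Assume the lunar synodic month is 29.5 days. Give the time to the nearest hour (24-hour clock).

07:00

The Moon has covered 1.1/29.5 of its cycle, so θ ≈ 360° × 1.1/29.5 = 13.4°.
Delay after the Sun = 13.4° / (15°/h) ≈ 0.89 h.
06:00 + 0.89 h ≈ 06:54 → 07:00 to the nearest hour.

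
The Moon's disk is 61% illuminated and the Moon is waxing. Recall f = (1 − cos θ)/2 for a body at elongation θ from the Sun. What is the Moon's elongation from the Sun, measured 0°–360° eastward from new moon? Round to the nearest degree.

103°

cos θ = 1 − 2f = -0.220, giving a principal value of 102.7°.
The Moon is waxing (0°–180°), so θ = 102.7° directly.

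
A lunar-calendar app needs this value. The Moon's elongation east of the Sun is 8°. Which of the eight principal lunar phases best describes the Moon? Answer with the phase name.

8° lies in the new moon sector of the 8-phase cycle.

new moon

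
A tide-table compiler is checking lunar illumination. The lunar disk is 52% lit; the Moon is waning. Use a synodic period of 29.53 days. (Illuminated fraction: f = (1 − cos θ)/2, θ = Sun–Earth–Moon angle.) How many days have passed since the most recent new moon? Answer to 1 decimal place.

cos θ = 1 − 2f = -0.040, giving a principal value of 92.3°.
A waning Moon lies in 180°–360°, so θ = 360° − 92.3° = 267.7°.
Age = 29.53 × 267.7°/360° ≈ 21.96 days.

22.0 days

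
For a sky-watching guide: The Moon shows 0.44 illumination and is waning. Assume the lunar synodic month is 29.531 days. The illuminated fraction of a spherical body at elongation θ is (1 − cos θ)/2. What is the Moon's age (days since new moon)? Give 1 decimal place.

22.7 days

Invert f = (1 − cos θ)/2 to get cos θ = 1 − 2(0.44) = 0.120, hence θ₀ = arccos 0.120 = 83.1°.
A waning Moon lies in 180°–360°, so θ = 360° − 83.1° = 276.9°.
Age = 29.531 × 276.9°/360° ≈ 22.71 days.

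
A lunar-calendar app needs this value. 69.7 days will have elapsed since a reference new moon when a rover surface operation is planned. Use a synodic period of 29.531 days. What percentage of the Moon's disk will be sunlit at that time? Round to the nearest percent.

69.7/29.531 = 2.360 lunations, so 2 complete cycles and 10.64 d into the next.
Elongation θ = 360° × 10.64/29.531 ≈ 129.7°.
With cos θ = (-0.639), the lit fraction is (1 − (-0.639))/2 ≈ 0.819, so 82%.

82%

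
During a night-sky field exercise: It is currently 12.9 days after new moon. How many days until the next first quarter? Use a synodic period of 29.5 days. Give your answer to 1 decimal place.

24.0 days

First quarter occurs at elongation 90°, i.e. at age 29.5 × 90/360 = 7.375 d.
Already past this cycle's first quarter; the next is at 7.375 + 29.5 = 36.875 d, so 36.875 − 12.9 = 23.975 days.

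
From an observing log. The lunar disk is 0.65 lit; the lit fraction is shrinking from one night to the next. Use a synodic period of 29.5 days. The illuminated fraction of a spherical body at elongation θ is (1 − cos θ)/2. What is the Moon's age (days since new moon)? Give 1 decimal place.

20.7 days

cos θ = 1 − 2f = -0.300, giving a principal value of 107.5°.
A waning Moon lies in 180°–360°, so θ = 360° − 107.5° = 252.5°.
Age = 29.5 × 252.5°/360° ≈ 20.69 days.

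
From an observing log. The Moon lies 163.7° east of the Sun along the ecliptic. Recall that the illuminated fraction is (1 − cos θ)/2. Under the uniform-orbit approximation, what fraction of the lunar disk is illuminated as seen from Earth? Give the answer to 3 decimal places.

0.980

cos 163.7° = (-0.960), so f = (1 − (-0.960))/2 = 0.980.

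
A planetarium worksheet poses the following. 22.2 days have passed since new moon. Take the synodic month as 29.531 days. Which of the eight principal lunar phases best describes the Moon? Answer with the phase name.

θ ≈ 360° × 22.2/29.531 = 271°, which falls in the last quarter sector.

last quarter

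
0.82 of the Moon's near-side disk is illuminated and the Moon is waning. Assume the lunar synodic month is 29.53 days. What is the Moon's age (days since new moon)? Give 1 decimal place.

18.9 days

From f = (1 − cos θ)/2: cos θ = 1 − 2×0.82 = -0.640; arccos → 129.8°.
Waning ⇒ past full, so θ = 360° − 129.8° = 230.2°.
Age = 29.53 × 230.2°/360° ≈ 18.88 days.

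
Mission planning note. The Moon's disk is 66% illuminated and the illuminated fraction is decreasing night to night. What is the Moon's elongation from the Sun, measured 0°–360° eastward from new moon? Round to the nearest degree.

251°

From f = (1 − cos θ)/2: cos θ = 1 − 2×0.66 = -0.320; arccos → 108.7°.
Waning ⇒ past full, so θ = 360° − 108.7° = 251.3°.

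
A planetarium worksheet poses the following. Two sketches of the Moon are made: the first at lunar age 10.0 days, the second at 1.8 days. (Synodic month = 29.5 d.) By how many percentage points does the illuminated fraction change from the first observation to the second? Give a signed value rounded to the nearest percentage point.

-73 percentage points

θ₁ = 360° × 10.0/29.5 = 122.0°, f₁ = (1 − cos θ₁)/2 = 0.765.
θ₂ = 360° × 1.8/29.5 = 22.0°, f₂ = (1 − cos θ₂)/2 = 0.036.
Change = f₂ − f₁ = -0.729 → -73 percentage points.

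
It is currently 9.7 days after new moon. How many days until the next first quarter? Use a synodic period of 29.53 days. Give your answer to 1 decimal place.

27.2 days

First quarter is 0.25 of the way through the cycle: age 0.25 × 29.53 = 7.383 d.
Already past this cycle's first quarter; the next is at 7.383 + 29.53 = 36.913 d, so 36.913 − 9.7 = 27.213 days.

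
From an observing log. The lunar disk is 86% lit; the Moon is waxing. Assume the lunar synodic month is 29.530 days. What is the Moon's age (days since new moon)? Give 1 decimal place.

cos θ = 1 − 2f = -0.720, giving a principal value of 136.1°.
Waxing ⇒ before full, so θ = 136.1°.
At 360°/29.530 d per day, 136.1° corresponds to 11.16 days.

11.2 days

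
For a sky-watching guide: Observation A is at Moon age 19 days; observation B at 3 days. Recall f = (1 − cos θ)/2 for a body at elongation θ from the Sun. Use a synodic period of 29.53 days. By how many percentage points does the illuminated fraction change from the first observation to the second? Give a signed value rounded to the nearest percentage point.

-71 pp

θ₁ = 360° × 19/29.53 = 231.6°, f₁ = (1 − cos θ₁)/2 = 0.810.
θ₂ = 360° × 3/29.53 = 36.6°, f₂ = (1 − cos θ₂)/2 = 0.098.
Change = f₂ − f₁ = -0.712 → -71 percentage points.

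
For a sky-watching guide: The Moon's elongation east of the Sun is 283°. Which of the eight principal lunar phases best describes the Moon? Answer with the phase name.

283° lies in the last quarter sector of the 8-phase cycle.

last quarter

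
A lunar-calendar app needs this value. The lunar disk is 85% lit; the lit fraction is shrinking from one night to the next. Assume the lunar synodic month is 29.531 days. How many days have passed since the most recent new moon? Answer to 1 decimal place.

cos θ = 1 − 2f = -0.700, giving a principal value of 134.4°.
A waning Moon lies in 180°–360°, so θ = 360° − 134.4° = 225.6°.
Age = 29.531 × 225.6°/360° ≈ 18.50 days.

18.5 days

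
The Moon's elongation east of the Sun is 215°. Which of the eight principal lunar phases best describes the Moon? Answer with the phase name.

waning gibbous

The waning gibbous sector spans roughly 202°–248°; 215° falls inside it.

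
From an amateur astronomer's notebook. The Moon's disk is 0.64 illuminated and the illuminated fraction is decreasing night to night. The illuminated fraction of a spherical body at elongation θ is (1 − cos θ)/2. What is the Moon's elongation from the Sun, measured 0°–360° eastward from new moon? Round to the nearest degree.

cos θ = 1 − 2f = -0.280, giving a principal value of 106.3°.
Since the Moon is past full (waning), take the reflex angle: θ = 360° − 106.3° = 253.7°.

254°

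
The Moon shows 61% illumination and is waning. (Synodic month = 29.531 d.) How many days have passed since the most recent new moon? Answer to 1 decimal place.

21.1 days

cos θ = 1 − 2f = -0.220, giving a principal value of 102.7°.
Since the Moon is past full (waning), take the reflex angle: θ = 360° − 102.7° = 257.3°.
Age = 29.531 × 257.3°/360° ≈ 21.11 days.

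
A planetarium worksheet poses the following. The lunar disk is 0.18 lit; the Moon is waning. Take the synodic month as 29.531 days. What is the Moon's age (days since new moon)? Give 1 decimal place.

25.4 days

Invert f = (1 − cos θ)/2 to get cos θ = 1 − 2(0.18) = 0.640, hence θ₀ = arccos 0.640 = 50.2°.
Waning ⇒ past full, so θ = 360° − 50.2° = 309.8°.
At 360°/29.531 d per day, 309.8° corresponds to 25.41 days.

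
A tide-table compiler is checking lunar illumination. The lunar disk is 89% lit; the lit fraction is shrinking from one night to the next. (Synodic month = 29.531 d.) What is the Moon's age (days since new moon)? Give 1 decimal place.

17.9 days

Invert f = (1 − cos θ)/2 to get cos θ = 1 − 2(0.89) = -0.780, hence θ₀ = arccos -0.780 = 141.3°.
A waning Moon lies in 180°–360°, so θ = 360° − 141.3° = 218.7°.
At 360°/29.531 d per day, 218.7° corresponds to 17.94 days.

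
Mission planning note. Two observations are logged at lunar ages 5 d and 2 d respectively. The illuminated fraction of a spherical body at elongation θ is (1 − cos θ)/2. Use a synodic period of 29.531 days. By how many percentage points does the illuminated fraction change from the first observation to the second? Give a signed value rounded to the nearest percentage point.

θ₁ = 360° × 5/29.531 = 61.0°, f₁ = (1 − cos θ₁)/2 = 0.257.
θ₂ = 360° × 2/29.531 = 24.4°, f₂ = (1 − cos θ₂)/2 = 0.045.
Change = f₂ − f₁ = -0.213 → -21 percentage points.

-21 pp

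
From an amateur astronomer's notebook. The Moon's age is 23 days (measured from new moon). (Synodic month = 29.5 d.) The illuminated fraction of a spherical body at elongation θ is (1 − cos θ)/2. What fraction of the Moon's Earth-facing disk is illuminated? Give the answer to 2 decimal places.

0.41

The Moon has covered 23/29.5 of its cycle, so θ ≈ 360° × 23/29.5 = 280.7°.
With cos θ = 0.185, the lit fraction is (1 − 0.185)/2 ≈ 0.407.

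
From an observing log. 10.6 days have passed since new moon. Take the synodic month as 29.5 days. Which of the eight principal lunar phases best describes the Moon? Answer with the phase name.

waxing gibbous

At 10.6/29.5 of the cycle, θ ≈ 129° — the waxing gibbous range.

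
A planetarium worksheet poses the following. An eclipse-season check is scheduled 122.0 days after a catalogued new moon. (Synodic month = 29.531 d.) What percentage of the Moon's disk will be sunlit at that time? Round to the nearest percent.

122.0 d spans 4 complete synodic months (4 × 29.531 = 118.12 d) plus 3.88 d.
Phase angle: θ = 360°·(3.88 d)/(29.531 d) = 47.3°.
With cos θ = 0.679, the lit fraction is (1 − 0.679)/2 ≈ 0.161, so 16%.

16%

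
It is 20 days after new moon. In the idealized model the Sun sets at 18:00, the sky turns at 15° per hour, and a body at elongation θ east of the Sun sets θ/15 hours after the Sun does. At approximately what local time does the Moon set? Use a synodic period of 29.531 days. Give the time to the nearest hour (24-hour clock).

Phase angle: θ = 360°·(20 d)/(29.531 d) = 243.8°.
The Moon trails the Sun by θ/15 = 243.8/15 ≈ 16.25 hours.
18:00 + 16.25 h ≈ 10:15 → 10:00 to the nearest hour.

10:00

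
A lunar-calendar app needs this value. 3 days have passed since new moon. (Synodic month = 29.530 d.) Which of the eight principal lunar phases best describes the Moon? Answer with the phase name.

θ ≈ 360° × 3/29.530 = 37°, which falls in the waxing crescent sector.

waxing crescent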